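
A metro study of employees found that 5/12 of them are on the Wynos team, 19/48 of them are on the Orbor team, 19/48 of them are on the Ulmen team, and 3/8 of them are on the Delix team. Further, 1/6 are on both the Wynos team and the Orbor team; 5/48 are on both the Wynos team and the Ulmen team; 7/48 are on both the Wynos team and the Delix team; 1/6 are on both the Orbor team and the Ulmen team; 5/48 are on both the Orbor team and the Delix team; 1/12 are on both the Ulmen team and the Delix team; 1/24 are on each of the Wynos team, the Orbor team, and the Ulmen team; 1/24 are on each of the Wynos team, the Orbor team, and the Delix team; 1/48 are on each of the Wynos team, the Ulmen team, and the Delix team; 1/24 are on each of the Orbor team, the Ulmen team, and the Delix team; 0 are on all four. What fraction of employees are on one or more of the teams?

P(union) = 5/12 + 19/48 + 19/48 + 3/8 − 1/6 − 5/48 − 7/48 − 1/6 − 5/48 − 1/12 + 1/24 + 1/24 + 1/48 + 1/24 − 0 = 23/24

23/24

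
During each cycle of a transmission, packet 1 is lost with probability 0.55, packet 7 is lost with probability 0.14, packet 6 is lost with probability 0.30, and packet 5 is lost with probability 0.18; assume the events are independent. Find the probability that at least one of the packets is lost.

P(none) = (1 − 0.55) × (1 − 0.14) × (1 − 0.30) × (1 − 0.18) = 0.45 × 0.86 × 0.70 × 0.82 = 0.222138
P(at least one) = 1 − 0.222138 = 0.777862

0.777862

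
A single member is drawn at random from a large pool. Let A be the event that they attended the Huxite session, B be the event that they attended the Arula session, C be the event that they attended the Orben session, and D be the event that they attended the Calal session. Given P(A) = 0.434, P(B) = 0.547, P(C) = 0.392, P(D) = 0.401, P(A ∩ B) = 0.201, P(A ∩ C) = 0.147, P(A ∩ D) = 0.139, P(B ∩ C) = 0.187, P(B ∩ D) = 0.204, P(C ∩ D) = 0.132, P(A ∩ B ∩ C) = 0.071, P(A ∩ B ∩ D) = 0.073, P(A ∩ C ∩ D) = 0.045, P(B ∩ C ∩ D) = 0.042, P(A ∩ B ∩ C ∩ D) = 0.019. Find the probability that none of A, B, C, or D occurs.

P(A ∪ B ∪ C ∪ D) = 0.434 + 0.547 + 0.392 + 0.401 − 0.201 − 0.147 − 0.139 − 0.187 − 0.204 − 0.132 + 0.071 + 0.073 + 0.045 + 0.042 − 0.019 = 0.976
P(none) = 1 − 0.976 = 0.024

0.024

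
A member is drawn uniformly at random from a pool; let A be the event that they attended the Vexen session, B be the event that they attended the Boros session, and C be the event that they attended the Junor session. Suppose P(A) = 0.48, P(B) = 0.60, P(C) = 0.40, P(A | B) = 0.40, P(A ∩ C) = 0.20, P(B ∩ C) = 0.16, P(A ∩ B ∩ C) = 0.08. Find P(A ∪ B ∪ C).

0.96

P(A ∩ B) = P(B)·P(A|B) = 0.60 × 0.40 = 0.24
P(A ∪ B ∪ C) = 0.48 + 0.60 + 0.40 − 0.24 − 0.20 − 0.16 + 0.08 = 0.96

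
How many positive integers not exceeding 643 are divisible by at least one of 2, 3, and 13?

445

Inclusion–exclusion gives
321 + 214 + 49 − 107 − 24 − 16 + 8 = 445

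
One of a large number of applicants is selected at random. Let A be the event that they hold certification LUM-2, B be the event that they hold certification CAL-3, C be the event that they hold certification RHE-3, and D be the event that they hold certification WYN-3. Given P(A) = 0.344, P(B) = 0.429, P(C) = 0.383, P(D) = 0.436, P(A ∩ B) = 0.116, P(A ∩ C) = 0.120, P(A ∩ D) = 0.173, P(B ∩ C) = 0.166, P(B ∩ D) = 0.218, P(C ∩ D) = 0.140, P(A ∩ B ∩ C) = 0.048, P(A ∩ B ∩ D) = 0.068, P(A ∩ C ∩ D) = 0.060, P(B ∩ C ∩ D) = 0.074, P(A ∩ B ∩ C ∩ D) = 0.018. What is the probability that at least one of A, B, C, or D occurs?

Using inclusion–exclusion:
P(A ∪ B ∪ C ∪ D) = 0.344 + 0.429 + 0.383 + 0.436 − 0.116 − 0.120 − 0.173 − 0.166 − 0.218 − 0.140 + 0.048 + 0.068 + 0.060 + 0.074 − 0.018 = 0.891

0.891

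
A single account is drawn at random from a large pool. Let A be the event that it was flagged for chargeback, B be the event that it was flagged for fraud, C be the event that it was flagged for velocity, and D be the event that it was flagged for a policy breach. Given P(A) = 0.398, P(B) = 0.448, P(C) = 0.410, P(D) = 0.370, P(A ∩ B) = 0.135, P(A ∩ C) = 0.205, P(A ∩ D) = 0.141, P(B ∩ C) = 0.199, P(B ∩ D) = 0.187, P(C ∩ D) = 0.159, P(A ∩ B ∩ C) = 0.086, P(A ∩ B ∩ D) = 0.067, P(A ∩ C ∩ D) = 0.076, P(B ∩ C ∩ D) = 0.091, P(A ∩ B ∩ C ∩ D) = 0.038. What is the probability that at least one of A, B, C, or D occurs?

P(A ∪ B ∪ C ∪ D) = 0.398 + 0.448 + 0.410 + 0.370 − 0.135 − 0.205 − 0.141 − 0.199 − 0.187 − 0.159 + 0.086 + 0.067 + 0.076 + 0.091 − 0.038 = 0.882

0.882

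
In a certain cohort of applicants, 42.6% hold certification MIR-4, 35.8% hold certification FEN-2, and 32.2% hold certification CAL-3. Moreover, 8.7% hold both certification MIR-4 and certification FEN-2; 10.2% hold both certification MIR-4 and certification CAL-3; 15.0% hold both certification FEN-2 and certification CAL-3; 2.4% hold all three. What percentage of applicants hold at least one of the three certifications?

79.1%

P(union) = 42.6 + 35.8 + 32.2 − 8.7 − 10.2 − 15.0 + 2.4 = 79.1%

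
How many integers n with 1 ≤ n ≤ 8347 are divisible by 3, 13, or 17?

3513

2782 + 642 + 491 − 214 − 163 − 37 + 12 = 3513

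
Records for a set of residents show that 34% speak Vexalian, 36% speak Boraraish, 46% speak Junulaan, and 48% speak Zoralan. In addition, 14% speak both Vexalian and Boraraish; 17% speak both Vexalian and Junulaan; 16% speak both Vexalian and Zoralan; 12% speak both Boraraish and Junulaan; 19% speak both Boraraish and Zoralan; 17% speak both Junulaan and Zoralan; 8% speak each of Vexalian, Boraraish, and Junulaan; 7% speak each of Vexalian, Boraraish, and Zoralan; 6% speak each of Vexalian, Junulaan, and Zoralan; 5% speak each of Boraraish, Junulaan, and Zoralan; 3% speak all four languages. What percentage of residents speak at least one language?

Using inclusion–exclusion:
P(≥1) = 34 + 36 + 46 + 48 − 14 − 17 − 16 − 12 − 19 − 17 + 8 + 7 + 6 + 5 − 3 = 92%

92%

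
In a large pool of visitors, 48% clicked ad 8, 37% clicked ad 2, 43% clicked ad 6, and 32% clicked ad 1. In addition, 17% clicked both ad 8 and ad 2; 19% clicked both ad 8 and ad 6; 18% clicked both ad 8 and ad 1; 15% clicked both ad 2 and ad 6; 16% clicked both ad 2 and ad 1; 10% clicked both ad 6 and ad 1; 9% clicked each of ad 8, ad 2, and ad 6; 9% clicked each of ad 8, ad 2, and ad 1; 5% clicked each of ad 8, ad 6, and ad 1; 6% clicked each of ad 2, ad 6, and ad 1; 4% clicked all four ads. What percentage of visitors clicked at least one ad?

Apply inclusion-exclusion:
P(at least one) = 48 + 37 + 43 + 32 − 17 − 19 − 18 − 15 − 16 − 10 + 9 + 9 + 5 + 6 − 4 = 90%

90%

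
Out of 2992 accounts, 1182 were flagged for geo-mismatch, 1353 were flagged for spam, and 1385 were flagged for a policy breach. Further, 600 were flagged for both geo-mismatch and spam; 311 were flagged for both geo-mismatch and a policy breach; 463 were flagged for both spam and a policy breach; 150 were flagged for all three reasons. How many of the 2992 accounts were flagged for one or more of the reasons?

N(≥1) = 1182 + 1353 + 1385 − 600 − 311 − 463 + 150 = 2696

2696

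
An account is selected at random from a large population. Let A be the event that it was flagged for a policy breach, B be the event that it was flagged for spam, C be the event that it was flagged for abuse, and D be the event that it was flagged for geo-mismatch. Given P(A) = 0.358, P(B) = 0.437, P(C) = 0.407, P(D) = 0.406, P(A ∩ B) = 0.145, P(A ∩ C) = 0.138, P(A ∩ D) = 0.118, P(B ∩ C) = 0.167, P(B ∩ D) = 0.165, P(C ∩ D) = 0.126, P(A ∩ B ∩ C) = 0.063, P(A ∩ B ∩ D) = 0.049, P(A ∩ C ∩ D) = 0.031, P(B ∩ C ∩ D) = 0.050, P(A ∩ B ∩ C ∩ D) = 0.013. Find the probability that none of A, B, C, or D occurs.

0.071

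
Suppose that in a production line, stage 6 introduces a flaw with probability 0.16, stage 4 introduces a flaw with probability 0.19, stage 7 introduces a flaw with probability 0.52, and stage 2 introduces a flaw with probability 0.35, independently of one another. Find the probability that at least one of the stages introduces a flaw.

P(none) = (1 − 0.16) × (1 − 0.19) × (1 − 0.52) × (1 − 0.35) = 0.84 × 0.81 × 0.48 × 0.65 = 0.2122848
P(at least one) = 1 − 0.2122848 = 0.7877152

0.7877152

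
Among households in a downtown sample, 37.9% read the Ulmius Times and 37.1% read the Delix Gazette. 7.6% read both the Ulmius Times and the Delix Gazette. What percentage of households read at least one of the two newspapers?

Inclusion–exclusion gives
P(union) = 37.9 + 37.1 − 7.6 = 67.4%

67.4%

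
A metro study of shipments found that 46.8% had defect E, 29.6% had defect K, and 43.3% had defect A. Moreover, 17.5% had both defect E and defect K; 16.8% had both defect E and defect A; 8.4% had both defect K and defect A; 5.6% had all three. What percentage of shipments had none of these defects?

By inclusion-exclusion,
P(at least one) = 46.8 + 29.6 + 43.3 − 17.5 − 16.8 − 8.4 + 5.6 = 82.6%
P(none) = 100% − 82.6% = 17.4%

17.4%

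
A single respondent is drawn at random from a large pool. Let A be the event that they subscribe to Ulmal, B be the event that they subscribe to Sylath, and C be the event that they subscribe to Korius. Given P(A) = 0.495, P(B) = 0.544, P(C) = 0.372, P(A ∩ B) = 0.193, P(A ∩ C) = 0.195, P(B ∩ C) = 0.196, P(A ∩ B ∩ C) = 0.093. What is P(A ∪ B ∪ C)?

0.920

P(A ∪ B ∪ C) = 0.495 + 0.544 + 0.372 − 0.193 − 0.195 − 0.196 + 0.093 = 0.920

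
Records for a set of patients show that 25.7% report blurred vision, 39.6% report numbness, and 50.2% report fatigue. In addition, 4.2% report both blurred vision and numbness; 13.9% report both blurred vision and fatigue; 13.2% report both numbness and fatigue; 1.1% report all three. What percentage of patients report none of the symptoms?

14.7%

Using inclusion–exclusion:
P(union) = 25.7 + 39.6 + 50.2 − 4.2 − 13.9 − 13.2 + 1.1 = 85.3%
P(none) = 100% − 85.3% = 14.7%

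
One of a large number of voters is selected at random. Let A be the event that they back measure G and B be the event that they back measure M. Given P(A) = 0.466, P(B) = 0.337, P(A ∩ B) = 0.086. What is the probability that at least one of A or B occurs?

0.717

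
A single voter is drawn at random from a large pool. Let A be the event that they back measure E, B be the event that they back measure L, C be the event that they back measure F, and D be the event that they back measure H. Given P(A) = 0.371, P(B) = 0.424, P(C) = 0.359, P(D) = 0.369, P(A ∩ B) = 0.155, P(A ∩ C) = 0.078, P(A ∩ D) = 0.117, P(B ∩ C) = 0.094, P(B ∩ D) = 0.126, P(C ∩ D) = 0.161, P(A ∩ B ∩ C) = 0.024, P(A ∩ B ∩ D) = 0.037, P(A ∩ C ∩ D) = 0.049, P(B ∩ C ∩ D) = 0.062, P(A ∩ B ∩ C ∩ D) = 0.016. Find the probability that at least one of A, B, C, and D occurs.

P(A ∪ B ∪ C ∪ D) = 0.371 + 0.424 + 0.359 + 0.369 − 0.155 − 0.078 − 0.117 − 0.094 − 0.126 − 0.161 + 0.024 + 0.037 + 0.049 + 0.062 − 0.016 = 0.948

0.948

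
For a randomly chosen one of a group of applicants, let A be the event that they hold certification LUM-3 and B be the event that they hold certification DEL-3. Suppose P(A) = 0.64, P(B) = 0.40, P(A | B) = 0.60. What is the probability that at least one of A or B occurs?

P(A ∩ B) = P(B)·P(A|B) = 0.40 × 0.60 = 0.24
P(A ∪ B) = 0.64 + 0.40 − 0.24 = 0.80

0.80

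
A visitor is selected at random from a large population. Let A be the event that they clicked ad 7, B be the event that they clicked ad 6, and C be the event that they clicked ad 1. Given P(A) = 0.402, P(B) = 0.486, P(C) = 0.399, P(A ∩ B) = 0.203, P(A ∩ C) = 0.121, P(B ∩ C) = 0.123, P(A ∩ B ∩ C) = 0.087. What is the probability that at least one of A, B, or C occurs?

0.927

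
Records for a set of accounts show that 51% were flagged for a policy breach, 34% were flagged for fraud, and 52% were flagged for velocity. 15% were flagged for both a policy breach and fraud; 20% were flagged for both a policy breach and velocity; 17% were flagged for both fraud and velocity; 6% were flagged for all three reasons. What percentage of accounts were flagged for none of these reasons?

9%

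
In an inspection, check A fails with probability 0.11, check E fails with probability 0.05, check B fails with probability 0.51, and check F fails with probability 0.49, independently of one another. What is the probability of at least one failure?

0.78870955

P(none) = (1 − 0.11) × (1 − 0.05) × (1 − 0.51) × (1 − 0.49) = 0.89 × 0.95 × 0.49 × 0.51 = 0.21129045
P(at least one) = 1 − 0.21129045 = 0.78870955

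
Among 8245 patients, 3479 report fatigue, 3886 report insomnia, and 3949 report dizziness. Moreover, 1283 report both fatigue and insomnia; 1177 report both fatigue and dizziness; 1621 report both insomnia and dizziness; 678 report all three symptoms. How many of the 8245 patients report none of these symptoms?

334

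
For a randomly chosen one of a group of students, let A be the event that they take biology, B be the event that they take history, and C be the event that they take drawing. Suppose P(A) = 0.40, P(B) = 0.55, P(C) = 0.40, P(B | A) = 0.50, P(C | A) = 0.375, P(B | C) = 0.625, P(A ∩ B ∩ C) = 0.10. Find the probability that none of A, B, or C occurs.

P(A ∩ B) = P(A)·P(B|A) = 0.40 × 0.50 = 0.20
P(A ∩ C) = P(A)·P(C|A) = 0.40 × 0.375 = 0.15
P(B ∩ C) = P(C)·P(B|C) = 0.40 × 0.625 = 0.25
Apply inclusion-exclusion:
P(A ∪ B ∪ C) = 0.40 + 0.55 + 0.40 − 0.20 − 0.15 − 0.25 + 0.10 = 0.85
P(none) = 1 − 0.85 = 0.15

0.15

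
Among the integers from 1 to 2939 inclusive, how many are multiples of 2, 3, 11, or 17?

2100

1469 + 979 + 267 + 172 − 489 − 133 − 86 − 89 − 57 − 15 + 44 + 28 + 7 + 5 − 2 = 2100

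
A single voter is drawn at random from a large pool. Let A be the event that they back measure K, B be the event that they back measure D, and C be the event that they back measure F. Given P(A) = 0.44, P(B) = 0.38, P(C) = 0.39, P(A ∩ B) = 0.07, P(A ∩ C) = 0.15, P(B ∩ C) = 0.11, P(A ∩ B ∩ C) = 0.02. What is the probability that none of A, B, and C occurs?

P(A ∪ B ∪ C) = 0.44 + 0.38 + 0.39 − 0.07 − 0.15 − 0.11 + 0.02 = 0.90
P(none) = 1 − 0.90 = 0.10

0.10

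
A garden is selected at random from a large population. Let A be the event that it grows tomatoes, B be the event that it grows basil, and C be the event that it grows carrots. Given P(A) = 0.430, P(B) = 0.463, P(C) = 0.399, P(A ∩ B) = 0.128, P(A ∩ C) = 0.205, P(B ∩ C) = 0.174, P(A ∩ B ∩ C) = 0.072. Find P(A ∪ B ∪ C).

P(A ∪ B ∪ C) = 0.430 + 0.463 + 0.399 − 0.128 − 0.205 − 0.174 + 0.072 = 0.857

0.857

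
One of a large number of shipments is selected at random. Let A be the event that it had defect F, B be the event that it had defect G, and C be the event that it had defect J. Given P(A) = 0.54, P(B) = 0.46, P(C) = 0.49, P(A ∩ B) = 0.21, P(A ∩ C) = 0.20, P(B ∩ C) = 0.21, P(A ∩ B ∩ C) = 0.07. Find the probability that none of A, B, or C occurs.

Apply inclusion-exclusion:
P(A ∪ B ∪ C) = 0.54 + 0.46 + 0.49 − 0.21 − 0.20 − 0.21 + 0.07 = 0.94
P(none) = 1 − 0.94 = 0.06

0.06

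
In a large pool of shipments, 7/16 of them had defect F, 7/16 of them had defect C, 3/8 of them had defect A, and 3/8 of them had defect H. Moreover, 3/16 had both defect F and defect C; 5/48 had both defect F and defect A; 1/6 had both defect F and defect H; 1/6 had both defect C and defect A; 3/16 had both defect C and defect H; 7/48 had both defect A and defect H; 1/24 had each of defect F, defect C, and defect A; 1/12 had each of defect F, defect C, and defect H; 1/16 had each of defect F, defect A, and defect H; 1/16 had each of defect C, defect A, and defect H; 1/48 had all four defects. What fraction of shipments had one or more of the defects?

Apply inclusion-exclusion:
P(≥1) = 7/16 + 7/16 + 3/8 + 3/8 − 3/16 − 5/48 − 1/6 − 1/6 − 3/16 − 7/48 + 1/24 + 1/12 + 1/16 + 1/16 − 1/48 = 43/48

43/48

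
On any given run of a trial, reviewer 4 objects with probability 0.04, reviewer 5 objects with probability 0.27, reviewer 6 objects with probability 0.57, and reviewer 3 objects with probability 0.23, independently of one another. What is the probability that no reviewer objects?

0.23203488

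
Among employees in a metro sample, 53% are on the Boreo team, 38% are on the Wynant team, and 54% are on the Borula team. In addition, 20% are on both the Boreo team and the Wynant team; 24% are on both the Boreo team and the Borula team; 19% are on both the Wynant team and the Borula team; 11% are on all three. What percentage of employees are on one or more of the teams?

93%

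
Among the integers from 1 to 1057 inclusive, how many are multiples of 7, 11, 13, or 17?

Inclusion–exclusion gives
151 + 96 + 81 + 62 − 13 − 11 − 8 − 7 − 5 − 4 + 1 + 0 + 0 + 0 − 0 = 343

343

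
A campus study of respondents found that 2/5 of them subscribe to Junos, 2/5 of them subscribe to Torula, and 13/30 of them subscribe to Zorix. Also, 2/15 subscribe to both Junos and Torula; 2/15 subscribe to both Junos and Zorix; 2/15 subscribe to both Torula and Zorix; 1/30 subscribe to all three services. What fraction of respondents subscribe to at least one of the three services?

13/15

By inclusion-exclusion,
P(union) = 2/5 + 2/5 + 13/30 − 2/15 − 2/15 − 2/15 + 1/30 = 13/15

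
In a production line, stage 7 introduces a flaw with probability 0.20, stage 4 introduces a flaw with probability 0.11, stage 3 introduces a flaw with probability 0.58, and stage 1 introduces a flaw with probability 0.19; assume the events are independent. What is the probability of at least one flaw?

P(none) = (1 − 0.20) × (1 − 0.11) × (1 − 0.58) × (1 − 0.19) = 0.80 × 0.89 × 0.42 × 0.81 = 0.2422224
P(at least one) = 1 − 0.2422224 = 0.7577776

0.7577776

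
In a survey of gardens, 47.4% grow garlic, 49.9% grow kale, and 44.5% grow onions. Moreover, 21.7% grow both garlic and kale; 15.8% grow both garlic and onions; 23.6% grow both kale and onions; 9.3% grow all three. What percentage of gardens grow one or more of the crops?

90.0%

By inclusion–exclusion:
P(at least one) = 47.4 + 49.9 + 44.5 − 21.7 − 15.8 − 23.6 + 9.3 = 90.0%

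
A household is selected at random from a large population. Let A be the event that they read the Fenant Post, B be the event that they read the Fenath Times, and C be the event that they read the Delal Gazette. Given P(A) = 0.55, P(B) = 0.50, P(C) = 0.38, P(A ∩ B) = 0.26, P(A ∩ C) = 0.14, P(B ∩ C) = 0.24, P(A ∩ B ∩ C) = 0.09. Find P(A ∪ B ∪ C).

0.88

P(A ∪ B ∪ C) = 0.55 + 0.50 + 0.38 − 0.26 − 0.14 − 0.24 + 0.09 = 0.88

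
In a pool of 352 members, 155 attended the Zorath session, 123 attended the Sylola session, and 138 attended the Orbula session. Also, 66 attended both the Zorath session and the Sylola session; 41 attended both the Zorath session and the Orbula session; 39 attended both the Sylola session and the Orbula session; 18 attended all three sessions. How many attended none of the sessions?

64

Apply inclusion-exclusion:
N(≥1) = 155 + 123 + 138 − 66 − 41 − 39 + 18 = 288
None: 352 − 288 = 64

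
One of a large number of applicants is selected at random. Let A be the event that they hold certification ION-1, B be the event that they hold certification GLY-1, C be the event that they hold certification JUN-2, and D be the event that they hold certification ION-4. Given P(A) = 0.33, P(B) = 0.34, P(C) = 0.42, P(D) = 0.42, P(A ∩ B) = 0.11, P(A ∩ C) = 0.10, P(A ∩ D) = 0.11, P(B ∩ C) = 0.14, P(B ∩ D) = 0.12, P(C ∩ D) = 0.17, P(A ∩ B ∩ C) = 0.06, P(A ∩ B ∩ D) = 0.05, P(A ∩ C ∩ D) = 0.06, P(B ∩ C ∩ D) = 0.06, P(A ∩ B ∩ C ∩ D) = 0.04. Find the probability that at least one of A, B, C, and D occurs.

By inclusion–exclusion:
P(A ∪ B ∪ C ∪ D) = 0.33 + 0.34 + 0.42 + 0.42 − 0.11 − 0.10 − 0.11 − 0.14 − 0.12 − 0.17 + 0.06 + 0.05 + 0.06 + 0.06 − 0.04 = 0.95

0.95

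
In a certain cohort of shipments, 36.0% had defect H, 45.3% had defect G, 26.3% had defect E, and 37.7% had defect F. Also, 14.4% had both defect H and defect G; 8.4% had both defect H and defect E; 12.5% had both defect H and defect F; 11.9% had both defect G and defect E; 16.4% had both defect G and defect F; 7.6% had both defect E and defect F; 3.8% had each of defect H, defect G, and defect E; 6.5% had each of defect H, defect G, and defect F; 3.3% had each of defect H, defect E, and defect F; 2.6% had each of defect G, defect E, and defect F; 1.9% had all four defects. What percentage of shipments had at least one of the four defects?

88.4%

Using inclusion–exclusion:
P(≥1) = 36.0 + 45.3 + 26.3 + 37.7 − 14.4 − 8.4 − 12.5 − 11.9 − 16.4 − 7.6 + 3.8 + 6.5 + 3.3 + 2.6 − 1.9 = 88.4%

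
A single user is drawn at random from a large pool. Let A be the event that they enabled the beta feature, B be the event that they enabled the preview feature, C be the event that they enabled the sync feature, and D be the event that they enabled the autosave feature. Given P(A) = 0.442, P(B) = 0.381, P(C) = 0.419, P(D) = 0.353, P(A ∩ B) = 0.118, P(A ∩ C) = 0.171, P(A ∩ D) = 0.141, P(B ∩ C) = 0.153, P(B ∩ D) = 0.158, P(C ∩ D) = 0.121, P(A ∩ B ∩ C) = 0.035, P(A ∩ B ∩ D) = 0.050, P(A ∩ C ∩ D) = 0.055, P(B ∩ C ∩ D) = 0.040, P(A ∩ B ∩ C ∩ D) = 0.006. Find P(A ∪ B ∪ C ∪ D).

Apply inclusion-exclusion:
P(A ∪ B ∪ C ∪ D) = 0.442 + 0.381 + 0.419 + 0.353 − 0.118 − 0.171 − 0.141 − 0.153 − 0.158 − 0.121 + 0.035 + 0.050 + 0.055 + 0.040 − 0.006 = 0.907

0.907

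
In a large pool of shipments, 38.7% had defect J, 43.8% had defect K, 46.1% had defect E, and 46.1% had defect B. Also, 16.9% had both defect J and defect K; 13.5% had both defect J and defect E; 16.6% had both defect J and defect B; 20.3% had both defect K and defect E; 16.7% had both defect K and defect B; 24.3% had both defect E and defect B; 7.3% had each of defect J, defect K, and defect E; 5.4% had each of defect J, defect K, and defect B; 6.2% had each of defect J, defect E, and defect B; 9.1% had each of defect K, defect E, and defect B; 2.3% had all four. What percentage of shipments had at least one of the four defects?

Apply inclusion-exclusion:
P(at least one) = 38.7 + 43.8 + 46.1 + 46.1 − 16.9 − 13.5 − 16.6 − 20.3 − 16.7 − 24.3 + 7.3 + 5.4 + 6.2 + 9.1 − 2.3 = 92.1%

92.1%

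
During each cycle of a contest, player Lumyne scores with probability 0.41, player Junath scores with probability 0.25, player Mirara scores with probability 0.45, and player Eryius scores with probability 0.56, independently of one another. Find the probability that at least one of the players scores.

0.892915

Since the events are independent, P(none) is the product of the individual non-occurrence probabilities.
P(none) = (1 − 0.41) × (1 − 0.25) × (1 − 0.45) × (1 − 0.56) = 0.59 × 0.75 × 0.55 × 0.44 = 0.107085
P(at least one) = 1 − 0.107085 = 0.892915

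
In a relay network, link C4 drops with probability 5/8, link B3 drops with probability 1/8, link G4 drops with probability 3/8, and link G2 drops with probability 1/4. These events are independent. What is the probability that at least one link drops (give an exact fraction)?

Since the events are independent, P(none) is the product of the individual non-occurrence probabilities.
P(none) = (1 − 5/8) × (1 − 1/8) × (1 − 3/8) × (1 − 1/4) = 3/8 × 7/8 × 5/8 × 3/4 = 315/2048
P(at least one) = 1 − 315/2048 = 1733/2048

1733/2048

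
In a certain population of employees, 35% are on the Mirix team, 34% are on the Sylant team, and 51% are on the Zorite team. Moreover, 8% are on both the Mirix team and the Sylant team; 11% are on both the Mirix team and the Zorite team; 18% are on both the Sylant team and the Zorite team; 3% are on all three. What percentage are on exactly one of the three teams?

P(exactly one) = 35 + 34 + 51 − 2·8 − 2·11 − 2·18 + 3·3 = 55%

55%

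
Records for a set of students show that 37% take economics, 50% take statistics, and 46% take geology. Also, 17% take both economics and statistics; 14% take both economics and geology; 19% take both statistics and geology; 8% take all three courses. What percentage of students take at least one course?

By inclusion–exclusion:
P(union) = 37 + 50 + 46 − 17 − 14 − 19 + 8 = 91%

91%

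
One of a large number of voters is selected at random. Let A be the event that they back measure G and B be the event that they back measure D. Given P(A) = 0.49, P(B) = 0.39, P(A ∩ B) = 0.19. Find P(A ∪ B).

P(A ∪ B) = 0.49 + 0.39 − 0.19 = 0.69

0.69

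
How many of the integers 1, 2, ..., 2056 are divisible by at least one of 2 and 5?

Inclusion–exclusion gives
⌊2056/2⌋ + ⌊2056/5⌋ − ⌊2056/10⌋ = 1028 + 411 − 205 = 1234

1234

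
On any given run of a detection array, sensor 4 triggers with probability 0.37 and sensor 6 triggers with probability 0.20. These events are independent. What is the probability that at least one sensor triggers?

P(none) = (1 − 0.37) × (1 − 0.20) = 0.63 × 0.80 = 0.504
P(at least one) = 1 − 0.504 = 0.496

0.496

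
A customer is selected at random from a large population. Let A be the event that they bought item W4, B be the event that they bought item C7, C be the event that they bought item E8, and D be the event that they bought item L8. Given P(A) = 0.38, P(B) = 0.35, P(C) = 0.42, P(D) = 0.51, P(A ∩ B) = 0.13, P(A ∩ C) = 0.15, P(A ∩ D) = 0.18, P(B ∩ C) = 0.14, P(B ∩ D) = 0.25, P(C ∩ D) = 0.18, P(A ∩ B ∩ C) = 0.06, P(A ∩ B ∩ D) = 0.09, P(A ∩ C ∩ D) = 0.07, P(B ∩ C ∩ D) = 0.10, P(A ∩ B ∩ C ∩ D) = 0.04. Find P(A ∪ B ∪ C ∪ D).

By inclusion-exclusion,
P(A ∪ B ∪ C ∪ D) = 0.38 + 0.35 + 0.42 + 0.51 − 0.13 − 0.15 − 0.18 − 0.14 − 0.25 − 0.18 + 0.06 + 0.09 + 0.07 + 0.10 − 0.04 = 0.91

0.91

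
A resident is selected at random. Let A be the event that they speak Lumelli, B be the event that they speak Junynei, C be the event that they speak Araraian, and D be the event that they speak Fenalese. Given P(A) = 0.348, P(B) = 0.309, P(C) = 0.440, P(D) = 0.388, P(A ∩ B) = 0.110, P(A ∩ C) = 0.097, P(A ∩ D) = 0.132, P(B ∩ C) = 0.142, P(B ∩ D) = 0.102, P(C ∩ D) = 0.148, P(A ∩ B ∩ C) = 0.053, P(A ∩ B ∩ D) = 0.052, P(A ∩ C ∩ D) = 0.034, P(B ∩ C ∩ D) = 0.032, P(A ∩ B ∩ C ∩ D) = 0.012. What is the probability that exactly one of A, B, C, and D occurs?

0.488

By inclusion–exclusion (exactly-one form):
P(exactly one) = 0.348 + 0.309 + 0.440 + 0.388 − 2·0.110 − 2·0.097 − 2·0.132 − 2·0.142 − 2·0.102 − 2·0.148 + 3·0.053 + 3·0.052 + 3·0.034 + 3·0.032 − 4·0.012 = 0.488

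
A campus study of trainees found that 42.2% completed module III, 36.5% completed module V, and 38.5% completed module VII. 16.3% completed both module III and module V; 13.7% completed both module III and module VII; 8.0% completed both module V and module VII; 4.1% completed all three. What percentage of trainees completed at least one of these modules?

83.3%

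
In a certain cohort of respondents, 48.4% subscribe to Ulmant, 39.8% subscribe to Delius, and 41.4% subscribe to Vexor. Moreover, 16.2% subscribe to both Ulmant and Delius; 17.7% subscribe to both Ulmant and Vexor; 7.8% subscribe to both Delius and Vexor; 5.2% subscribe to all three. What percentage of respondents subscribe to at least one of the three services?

P(union) = 48.4 + 39.8 + 41.4 − 16.2 − 17.7 − 7.8 + 5.2 = 93.1%

93.1%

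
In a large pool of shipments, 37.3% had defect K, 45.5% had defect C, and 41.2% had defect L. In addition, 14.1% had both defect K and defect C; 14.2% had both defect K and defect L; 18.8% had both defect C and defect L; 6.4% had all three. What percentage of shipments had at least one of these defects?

By inclusion-exclusion,
P(≥1) = 37.3 + 45.5 + 41.2 − 14.1 − 14.2 − 18.8 + 6.4 = 83.3%

83.3%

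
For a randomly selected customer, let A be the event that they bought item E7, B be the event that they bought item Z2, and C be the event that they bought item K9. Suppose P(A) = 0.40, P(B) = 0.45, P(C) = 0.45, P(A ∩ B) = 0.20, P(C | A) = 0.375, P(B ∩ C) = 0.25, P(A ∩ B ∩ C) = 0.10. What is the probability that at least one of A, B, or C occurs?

P(A ∩ C) = P(A)·P(C|A) = 0.40 × 0.375 = 0.15
Apply inclusion-exclusion:
P(A ∪ B ∪ C) = 0.40 + 0.45 + 0.45 − 0.20 − 0.15 − 0.25 + 0.10 = 0.80

0.80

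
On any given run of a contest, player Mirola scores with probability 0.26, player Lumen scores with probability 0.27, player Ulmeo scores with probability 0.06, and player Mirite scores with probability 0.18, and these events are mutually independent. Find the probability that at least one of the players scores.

P(none) = (1 − 0.26) × (1 − 0.27) × (1 − 0.06) × (1 − 0.18) = 0.74 × 0.73 × 0.94 × 0.82 = 0.41638616
P(at least one) = 1 − 0.41638616 = 0.58361384

0.58361384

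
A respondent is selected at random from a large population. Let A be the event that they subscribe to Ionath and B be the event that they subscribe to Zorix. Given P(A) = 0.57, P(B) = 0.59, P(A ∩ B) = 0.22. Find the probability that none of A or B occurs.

0.06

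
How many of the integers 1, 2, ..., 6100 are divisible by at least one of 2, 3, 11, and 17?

Using inclusion–exclusion:
floor(6100/2) + floor(6100/3) + floor(6100/11) + floor(6100/17) − floor(6100/6) − floor(6100/22) − floor(6100/34) − floor(6100/33) − floor(6100/51) − floor(6100/187) + floor(6100/66) + floor(6100/102) + floor(6100/374) + floor(6100/561) − floor(6100/1122) = 3050 + 2033 + 554 + 358 − 1016 − 277 − 179 − 184 − 119 − 32 + 92 + 59 + 16 + 10 − 5 = 4360

4360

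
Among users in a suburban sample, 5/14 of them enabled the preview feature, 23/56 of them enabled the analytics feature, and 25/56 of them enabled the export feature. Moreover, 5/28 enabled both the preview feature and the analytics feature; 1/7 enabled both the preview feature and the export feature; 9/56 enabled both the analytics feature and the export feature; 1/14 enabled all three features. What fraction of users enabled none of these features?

P(union) = 5/14 + 23/56 + 25/56 − 5/28 − 1/7 − 9/56 + 1/14 = 45/56
P(none) = 1 − 45/56 = 11/56

11/56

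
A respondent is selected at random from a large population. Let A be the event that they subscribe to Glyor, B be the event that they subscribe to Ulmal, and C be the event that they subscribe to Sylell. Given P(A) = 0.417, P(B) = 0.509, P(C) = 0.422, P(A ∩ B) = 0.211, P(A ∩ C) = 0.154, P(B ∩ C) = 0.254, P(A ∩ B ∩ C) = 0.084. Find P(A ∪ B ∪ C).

0.813

P(A ∪ B ∪ C) = 0.417 + 0.509 + 0.422 − 0.211 − 0.154 − 0.254 + 0.084 = 0.813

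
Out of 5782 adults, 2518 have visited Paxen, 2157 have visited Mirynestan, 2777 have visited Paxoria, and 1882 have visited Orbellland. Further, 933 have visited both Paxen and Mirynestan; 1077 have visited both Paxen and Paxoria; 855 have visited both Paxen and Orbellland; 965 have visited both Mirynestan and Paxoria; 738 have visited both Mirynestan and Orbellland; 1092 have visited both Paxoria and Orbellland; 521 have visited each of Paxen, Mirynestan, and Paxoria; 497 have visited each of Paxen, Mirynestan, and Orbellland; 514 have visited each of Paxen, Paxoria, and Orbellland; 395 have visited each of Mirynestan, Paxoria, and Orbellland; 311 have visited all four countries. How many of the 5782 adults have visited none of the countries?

492

Inclusion–exclusion gives
|union| = 2518 + 2157 + 2777 + 1882 − 933 − 1077 − 855 − 965 − 738 − 1092 + 521 + 497 + 514 + 395 − 311 = 5290
None: 5782 − 5290 = 492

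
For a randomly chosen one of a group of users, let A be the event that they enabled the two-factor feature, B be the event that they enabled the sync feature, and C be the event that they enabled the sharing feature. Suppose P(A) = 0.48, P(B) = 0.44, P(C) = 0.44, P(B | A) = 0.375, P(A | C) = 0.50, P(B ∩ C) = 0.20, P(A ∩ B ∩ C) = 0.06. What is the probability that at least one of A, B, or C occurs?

0.82

P(A ∩ B) = P(A)·P(B|A) = 0.48 × 0.375 = 0.18
P(A ∩ C) = P(C)·P(A|C) = 0.44 × 0.50 = 0.22
Apply inclusion-exclusion:
P(A ∪ B ∪ C) = 0.48 + 0.44 + 0.44 − 0.18 − 0.22 − 0.20 + 0.06 = 0.82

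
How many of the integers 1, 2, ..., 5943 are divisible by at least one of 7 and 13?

By inclusion-exclusion,
849 + 457 − 65 = 1241

1241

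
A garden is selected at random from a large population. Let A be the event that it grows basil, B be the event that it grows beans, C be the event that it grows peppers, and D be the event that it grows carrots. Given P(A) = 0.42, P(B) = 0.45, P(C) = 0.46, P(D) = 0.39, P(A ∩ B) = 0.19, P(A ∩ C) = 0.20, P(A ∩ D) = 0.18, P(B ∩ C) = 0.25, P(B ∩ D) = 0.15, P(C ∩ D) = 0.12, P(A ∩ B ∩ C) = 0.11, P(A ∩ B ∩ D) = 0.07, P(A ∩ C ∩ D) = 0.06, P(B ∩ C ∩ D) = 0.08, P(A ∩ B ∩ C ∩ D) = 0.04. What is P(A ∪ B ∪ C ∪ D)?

0.91

By inclusion-exclusion,
P(A ∪ B ∪ C ∪ D) = 0.42 + 0.45 + 0.46 + 0.39 − 0.19 − 0.20 − 0.18 − 0.25 − 0.15 − 0.12 + 0.11 + 0.07 + 0.06 + 0.08 − 0.04 = 0.91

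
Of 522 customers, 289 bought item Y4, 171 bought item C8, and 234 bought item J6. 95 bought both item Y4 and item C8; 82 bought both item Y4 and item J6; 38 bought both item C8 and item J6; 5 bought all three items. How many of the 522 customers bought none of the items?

38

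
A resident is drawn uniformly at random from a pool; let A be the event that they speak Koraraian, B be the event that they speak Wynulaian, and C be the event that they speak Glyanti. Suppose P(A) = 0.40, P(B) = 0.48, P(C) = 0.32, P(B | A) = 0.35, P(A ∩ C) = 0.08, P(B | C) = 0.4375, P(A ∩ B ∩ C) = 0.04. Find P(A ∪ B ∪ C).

0.88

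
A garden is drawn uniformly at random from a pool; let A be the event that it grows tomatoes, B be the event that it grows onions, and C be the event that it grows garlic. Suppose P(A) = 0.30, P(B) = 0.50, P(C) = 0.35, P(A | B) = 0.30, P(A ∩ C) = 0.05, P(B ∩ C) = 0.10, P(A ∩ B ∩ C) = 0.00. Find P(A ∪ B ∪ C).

0.85

P(A ∩ B) = P(B)·P(A|B) = 0.50 × 0.30 = 0.15
By inclusion-exclusion,
P(A ∪ B ∪ C) = 0.30 + 0.50 + 0.35 − 0.15 − 0.05 − 0.10 + 0.00 = 0.85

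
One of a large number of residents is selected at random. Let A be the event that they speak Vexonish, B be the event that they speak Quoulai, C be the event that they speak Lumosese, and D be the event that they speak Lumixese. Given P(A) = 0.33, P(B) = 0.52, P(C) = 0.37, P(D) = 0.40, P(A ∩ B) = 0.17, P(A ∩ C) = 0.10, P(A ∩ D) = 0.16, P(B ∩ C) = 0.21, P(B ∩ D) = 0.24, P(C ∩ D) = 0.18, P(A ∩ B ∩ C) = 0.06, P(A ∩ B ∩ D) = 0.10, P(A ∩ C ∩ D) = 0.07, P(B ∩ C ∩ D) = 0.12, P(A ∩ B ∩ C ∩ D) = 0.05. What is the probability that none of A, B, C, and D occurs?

P(A ∪ B ∪ C ∪ D) = 0.33 + 0.52 + 0.37 + 0.40 − 0.17 − 0.10 − 0.16 − 0.21 − 0.24 − 0.18 + 0.06 + 0.10 + 0.07 + 0.12 − 0.05 = 0.86
P(none) = 1 − 0.86 = 0.14

0.14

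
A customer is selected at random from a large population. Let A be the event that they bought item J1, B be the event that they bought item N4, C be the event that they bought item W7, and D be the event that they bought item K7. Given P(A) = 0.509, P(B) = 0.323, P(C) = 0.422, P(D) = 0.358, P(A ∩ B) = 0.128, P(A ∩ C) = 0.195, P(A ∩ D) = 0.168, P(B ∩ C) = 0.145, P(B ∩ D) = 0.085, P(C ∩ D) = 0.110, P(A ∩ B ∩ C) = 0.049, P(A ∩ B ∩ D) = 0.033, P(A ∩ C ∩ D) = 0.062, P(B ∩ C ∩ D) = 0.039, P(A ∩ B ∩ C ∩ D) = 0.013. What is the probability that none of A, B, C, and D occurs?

0.049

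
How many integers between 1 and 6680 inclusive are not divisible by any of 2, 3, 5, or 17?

3340 + 2226 + 1336 + 392 − 1113 − 668 − 196 − 445 − 130 − 78 + 222 + 65 + 39 + 26 − 13 = 5003
6680 − 5003 = 1677

1677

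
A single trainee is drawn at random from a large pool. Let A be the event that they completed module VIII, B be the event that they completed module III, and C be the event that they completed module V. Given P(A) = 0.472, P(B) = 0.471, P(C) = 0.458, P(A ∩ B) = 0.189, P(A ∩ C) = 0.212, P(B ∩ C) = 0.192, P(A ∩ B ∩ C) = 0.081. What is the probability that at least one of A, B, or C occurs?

By inclusion-exclusion,
P(A ∪ B ∪ C) = 0.472 + 0.471 + 0.458 − 0.189 − 0.212 − 0.192 + 0.081 = 0.889

0.889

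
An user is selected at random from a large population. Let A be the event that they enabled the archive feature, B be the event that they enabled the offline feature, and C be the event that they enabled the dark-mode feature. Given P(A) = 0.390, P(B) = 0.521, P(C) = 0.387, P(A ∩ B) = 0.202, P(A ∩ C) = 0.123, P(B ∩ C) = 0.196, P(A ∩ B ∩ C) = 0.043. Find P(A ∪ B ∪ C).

0.820

Using inclusion–exclusion:
P(A ∪ B ∪ C) = 0.390 + 0.521 + 0.387 − 0.202 − 0.123 − 0.196 + 0.043 = 0.820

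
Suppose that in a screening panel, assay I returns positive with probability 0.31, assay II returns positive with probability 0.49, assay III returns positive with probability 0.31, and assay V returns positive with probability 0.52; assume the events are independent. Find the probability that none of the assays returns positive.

Independence gives P(none) = ∏(1 − pᵢ).
P(none) = (1 − 0.31) × (1 − 0.49) × (1 − 0.31) × (1 − 0.52) = 0.69 × 0.51 × 0.69 × 0.48 = 0.11654928

0.11654928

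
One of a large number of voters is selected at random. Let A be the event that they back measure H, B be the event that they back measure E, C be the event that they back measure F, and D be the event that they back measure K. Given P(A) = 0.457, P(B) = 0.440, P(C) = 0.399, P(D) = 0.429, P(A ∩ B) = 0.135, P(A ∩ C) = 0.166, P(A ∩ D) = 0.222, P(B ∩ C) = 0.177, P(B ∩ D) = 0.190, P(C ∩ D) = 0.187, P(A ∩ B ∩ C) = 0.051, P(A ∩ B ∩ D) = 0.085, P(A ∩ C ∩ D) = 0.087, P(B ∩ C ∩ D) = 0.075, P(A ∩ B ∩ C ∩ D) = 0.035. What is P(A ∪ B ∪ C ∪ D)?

P(A ∪ B ∪ C ∪ D) = 0.457 + 0.440 + 0.399 + 0.429 − 0.135 − 0.166 − 0.222 − 0.177 − 0.190 − 0.187 + 0.051 + 0.085 + 0.087 + 0.075 − 0.035 = 0.911

0.911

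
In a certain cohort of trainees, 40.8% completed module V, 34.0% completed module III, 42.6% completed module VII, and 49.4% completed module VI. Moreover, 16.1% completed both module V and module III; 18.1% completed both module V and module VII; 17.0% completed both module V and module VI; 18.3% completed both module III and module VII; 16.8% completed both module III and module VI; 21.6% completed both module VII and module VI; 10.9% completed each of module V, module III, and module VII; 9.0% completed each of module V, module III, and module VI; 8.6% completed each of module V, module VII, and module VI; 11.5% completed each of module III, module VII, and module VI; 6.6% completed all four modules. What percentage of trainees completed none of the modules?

Inclusion–exclusion gives
P(at least one) = 40.8 + 34.0 + 42.6 + 49.4 − 16.1 − 18.1 − 17.0 − 18.3 − 16.8 − 21.6 + 10.9 + 9.0 + 8.6 + 11.5 − 6.6 = 92.3%
P(none) = 100% − 92.3% = 7.7%

7.7%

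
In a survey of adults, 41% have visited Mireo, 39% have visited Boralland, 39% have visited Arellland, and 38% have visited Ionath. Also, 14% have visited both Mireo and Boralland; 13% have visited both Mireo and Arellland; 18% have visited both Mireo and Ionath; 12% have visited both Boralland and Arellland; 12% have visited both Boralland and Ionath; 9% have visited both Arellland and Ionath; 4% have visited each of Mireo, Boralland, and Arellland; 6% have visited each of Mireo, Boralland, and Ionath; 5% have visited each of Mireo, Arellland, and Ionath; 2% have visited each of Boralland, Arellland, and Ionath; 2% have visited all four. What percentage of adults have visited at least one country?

Using inclusion–exclusion:
P(at least one) = 41 + 39 + 39 + 38 − 14 − 13 − 18 − 12 − 12 − 9 + 4 + 6 + 5 + 2 − 2 = 94%

94%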